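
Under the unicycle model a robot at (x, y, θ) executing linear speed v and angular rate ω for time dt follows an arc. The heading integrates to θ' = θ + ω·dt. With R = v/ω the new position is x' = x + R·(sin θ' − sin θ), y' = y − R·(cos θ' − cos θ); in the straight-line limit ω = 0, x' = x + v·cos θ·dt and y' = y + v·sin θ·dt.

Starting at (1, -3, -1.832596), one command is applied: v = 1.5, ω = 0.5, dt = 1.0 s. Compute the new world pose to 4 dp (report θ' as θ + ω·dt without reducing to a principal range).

(0.9825, -4.4843, -1.3326)

θ' = -1.8326 + 0.5·1.0 = -1.3326
R = v/ω = 1.5/0.5 = 3.0000
x' = 1 + 3.0000·(sin -1.3326 − sin -1.8326) = 0.9825
y' = -3 − 3.0000·(cos -1.3326 − cos -1.8326) = -4.4843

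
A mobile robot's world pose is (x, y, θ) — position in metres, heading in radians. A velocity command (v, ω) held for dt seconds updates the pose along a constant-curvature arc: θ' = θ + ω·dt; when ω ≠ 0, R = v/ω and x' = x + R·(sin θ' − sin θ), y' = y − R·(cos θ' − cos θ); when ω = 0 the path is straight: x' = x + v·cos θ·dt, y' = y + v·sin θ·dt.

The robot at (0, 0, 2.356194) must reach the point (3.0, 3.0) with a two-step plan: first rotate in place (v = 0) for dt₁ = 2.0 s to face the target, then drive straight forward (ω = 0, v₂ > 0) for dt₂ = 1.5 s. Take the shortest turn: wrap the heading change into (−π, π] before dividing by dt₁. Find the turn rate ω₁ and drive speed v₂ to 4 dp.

heading to target = atan2(3−0, 3−0) = 0.7854
Δθ = wrap(0.7854 − 2.3562) = -1.5708; ω₁ = Δθ/dt₁ = -0.7854
distance = √((3−0)² + (3−0)²) = 4.2426; v₂ = distance/dt₂ = 2.8284

ω₁ = -0.7854, v₂ = 2.8284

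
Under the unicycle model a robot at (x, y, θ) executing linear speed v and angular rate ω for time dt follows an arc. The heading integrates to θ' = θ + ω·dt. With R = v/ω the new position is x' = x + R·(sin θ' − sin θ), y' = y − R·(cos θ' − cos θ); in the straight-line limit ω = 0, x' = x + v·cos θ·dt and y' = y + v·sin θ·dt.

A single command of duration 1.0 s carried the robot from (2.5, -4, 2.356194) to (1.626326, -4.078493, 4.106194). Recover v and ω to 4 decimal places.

Δθ = 4.106194 − 2.356194 = 1.750000
ω = Δθ/dt = 1.750000/1.0 = 1.7500
R = Δx/(sin θ' − sin θ) = 0.5714
v = R·ω = 0.5714·1.7500 = 1.0000

v = 1.0000, ω = 1.7500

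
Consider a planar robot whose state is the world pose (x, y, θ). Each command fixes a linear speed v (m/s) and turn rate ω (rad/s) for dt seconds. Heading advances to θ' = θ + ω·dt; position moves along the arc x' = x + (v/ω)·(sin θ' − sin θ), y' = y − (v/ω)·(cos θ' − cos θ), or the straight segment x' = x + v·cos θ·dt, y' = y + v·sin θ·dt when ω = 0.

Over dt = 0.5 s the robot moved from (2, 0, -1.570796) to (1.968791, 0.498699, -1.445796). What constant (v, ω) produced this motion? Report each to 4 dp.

Δθ = -1.445796 − -1.570796 = 0.125000
ω = Δθ/dt = 0.125000/0.5 = 0.2500
R = −Δy/(cos θ' − cos θ) = -4.0000
v = R·ω = -4.0000·0.2500 = -1.0000

v = -1.0000, ω = 0.2500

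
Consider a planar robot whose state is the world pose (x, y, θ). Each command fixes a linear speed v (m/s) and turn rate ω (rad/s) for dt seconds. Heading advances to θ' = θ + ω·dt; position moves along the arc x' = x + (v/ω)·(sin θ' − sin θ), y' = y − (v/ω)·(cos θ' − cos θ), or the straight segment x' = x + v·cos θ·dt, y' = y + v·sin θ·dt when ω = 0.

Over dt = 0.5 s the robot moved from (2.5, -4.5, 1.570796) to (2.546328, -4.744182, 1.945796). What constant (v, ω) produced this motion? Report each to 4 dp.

Δθ = 1.945796 − 1.570796 = 0.375000
ω = Δθ/dt = 0.375000/0.5 = 0.7500
R = −Δy/(cos θ' − cos θ) = -0.6667
v = R·ω = -0.6667·0.7500 = -0.5000

v = -0.5000, ω = 0.7500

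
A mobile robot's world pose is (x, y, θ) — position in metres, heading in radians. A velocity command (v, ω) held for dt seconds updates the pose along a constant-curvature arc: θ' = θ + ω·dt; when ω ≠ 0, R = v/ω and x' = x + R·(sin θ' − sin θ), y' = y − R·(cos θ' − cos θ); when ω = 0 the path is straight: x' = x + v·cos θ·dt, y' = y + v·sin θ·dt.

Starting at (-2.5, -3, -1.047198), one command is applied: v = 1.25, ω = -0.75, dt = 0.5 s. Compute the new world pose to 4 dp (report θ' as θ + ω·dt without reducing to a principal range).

(-2.2951, -3.5866, -1.4222)

θ' = -1.0472 + -0.75·0.5 = -1.4222
R = v/ω = 1.25/-0.75 = -1.6667
x' = -2.5 + -1.6667·(sin -1.4222 − sin -1.0472) = -2.2951
y' = -3 − -1.6667·(cos -1.4222 − cos -1.0472) = -3.5866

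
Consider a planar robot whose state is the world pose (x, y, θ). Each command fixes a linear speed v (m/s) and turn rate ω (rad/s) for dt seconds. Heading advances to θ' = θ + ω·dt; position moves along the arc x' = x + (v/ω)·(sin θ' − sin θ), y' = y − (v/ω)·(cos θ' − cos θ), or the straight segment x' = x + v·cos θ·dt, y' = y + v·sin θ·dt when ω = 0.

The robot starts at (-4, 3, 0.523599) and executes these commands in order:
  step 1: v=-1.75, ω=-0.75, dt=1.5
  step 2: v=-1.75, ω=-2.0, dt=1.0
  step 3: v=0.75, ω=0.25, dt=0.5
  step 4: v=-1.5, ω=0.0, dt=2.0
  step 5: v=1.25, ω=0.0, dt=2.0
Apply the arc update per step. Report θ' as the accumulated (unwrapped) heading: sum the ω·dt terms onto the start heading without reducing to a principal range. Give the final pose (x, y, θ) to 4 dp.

(-6.3571, 4.6648, -2.4764)

step 1: θ'=-0.6014 (R=2.3333) → pose (-6.4869, 3.0968, -0.6014)
step 2: θ'=-2.6014 (R=0.8750) → pose (-6.4418, 4.5687, -2.6014)
step 3: θ'=-2.4764 (R=3.0000) → pose (-6.7505, 4.3562, -2.4764)
step 4: θ'=-2.4764 (straight) → pose (-4.3901, 6.2079, -2.4764)
step 5: θ'=-2.4764 (straight) → pose (-6.3571, 4.6648, -2.4764)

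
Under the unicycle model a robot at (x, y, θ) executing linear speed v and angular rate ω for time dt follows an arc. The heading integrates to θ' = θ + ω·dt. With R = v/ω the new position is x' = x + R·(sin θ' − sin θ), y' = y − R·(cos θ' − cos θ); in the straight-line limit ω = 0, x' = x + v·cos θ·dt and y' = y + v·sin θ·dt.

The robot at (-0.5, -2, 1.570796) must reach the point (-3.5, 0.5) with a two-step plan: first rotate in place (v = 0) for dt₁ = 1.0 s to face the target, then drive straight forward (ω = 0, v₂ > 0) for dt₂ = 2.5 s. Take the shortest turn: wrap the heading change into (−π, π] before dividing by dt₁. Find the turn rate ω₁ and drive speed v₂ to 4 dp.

ω₁ = 0.8761, v₂ = 1.5620

heading to target = atan2(0.5−-2, -3.5−-0.5) = 2.4469
Δθ = wrap(2.4469 − 1.5708) = 0.8761; ω₁ = Δθ/dt₁ = 0.8761
distance = √((-3.5−-0.5)² + (0.5−-2)²) = 3.9051; v₂ = distance/dt₂ = 1.5620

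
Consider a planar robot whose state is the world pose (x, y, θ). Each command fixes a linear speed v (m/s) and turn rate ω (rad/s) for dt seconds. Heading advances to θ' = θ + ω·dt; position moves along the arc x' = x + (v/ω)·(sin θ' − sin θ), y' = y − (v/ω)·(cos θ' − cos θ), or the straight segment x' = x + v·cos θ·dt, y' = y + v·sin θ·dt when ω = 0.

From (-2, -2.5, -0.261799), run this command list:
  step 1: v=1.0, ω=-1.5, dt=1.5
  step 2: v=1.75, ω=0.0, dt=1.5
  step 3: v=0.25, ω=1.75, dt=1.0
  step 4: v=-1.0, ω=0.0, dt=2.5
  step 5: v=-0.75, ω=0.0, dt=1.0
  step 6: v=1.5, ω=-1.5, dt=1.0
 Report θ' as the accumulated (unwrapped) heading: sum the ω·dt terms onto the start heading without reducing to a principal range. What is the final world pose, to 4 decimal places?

step 1: θ'=-2.5118 (R=-0.6667) → pose (-1.7799, -3.6827, -2.5118)
step 2: θ'=-2.5118 (straight) → pose (-3.9013, -5.2288, -2.5118)
step 3: θ'=-0.7618 (R=0.1429) → pose (-3.9157, -5.4476, -0.7618)
step 4: θ'=-0.7618 (straight) → pose (-5.7247, -3.7220, -0.7618)
step 5: θ'=-0.7618 (straight) → pose (-6.2674, -3.2044, -0.7618)
step 6: θ'=-2.2618 (R=-1.0000) → pose (-6.1871, -4.5653, -2.2618)

(-6.1871, -4.5653, -2.2618)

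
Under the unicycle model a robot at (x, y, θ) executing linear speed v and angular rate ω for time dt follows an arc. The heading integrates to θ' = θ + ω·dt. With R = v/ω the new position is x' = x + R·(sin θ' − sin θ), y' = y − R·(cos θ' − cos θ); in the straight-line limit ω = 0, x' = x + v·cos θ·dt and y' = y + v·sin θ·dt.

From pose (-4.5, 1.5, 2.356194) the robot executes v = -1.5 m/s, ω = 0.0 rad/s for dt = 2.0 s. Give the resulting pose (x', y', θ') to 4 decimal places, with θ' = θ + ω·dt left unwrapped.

θ' = 2.3562 + 0.0·2.0 = 2.3562
ω = 0 → straight: x' = -4.5 + -1.5·cos(2.3562)·2.0 = -2.3787
y' = 1.5 + -1.5·sin(2.3562)·2.0 = -0.6213

(-2.3787, -0.6213, 2.3562)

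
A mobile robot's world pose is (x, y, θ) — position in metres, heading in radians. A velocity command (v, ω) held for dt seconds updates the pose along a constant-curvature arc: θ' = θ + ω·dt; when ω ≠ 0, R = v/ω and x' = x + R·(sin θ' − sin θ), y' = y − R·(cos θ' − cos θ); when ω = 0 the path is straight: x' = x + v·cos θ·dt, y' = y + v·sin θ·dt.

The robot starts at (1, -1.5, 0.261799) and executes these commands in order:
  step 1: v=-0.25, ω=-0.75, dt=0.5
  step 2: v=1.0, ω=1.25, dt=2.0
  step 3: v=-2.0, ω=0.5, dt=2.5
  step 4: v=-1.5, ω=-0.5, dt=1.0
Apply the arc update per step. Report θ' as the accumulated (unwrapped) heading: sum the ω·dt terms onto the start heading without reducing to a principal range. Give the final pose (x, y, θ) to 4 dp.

(7.5960, -0.3771, 3.1368)

step 1: θ'=-0.1132 (R=0.3333) → pose (0.8761, -1.5092, -0.1132)
step 2: θ'=2.3868 (R=0.8000) → pose (1.5146, -0.1316, 2.3868)
step 3: θ'=3.6368 (R=-4.0000) → pose (6.1560, -0.7374, 3.6368)
step 4: θ'=3.1368 (R=3.0000) → pose (7.5960, -0.3771, 3.1368)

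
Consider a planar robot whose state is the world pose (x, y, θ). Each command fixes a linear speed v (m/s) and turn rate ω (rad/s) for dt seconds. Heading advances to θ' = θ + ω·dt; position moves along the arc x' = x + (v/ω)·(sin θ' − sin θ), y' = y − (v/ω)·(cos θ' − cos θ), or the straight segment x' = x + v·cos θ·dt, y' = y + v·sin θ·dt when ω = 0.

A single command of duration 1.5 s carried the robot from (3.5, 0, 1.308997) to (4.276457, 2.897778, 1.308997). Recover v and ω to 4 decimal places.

Δθ = 1.308997 − 1.308997 = 0.000000
ω = Δθ/dt = 0.000000/1.5 = 0.0000
ω = 0 → v = (Δx·cos θ + Δy·sin θ)/dt = 2.0000

v = 2.0000, ω = 0.0000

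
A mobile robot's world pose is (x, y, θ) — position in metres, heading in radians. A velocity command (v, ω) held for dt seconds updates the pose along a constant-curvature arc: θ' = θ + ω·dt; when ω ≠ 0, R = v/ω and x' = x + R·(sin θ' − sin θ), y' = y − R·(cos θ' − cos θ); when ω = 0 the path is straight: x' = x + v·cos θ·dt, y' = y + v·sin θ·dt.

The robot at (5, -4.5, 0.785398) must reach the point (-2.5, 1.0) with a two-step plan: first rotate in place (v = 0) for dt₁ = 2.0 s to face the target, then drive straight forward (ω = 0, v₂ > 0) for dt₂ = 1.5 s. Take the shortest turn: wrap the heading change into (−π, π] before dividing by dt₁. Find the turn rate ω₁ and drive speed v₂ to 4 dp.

heading to target = atan2(1−-4.5, -2.5−5) = 2.5088
Δθ = wrap(2.5088 − 0.7854) = 1.7234; ω₁ = Δθ/dt₁ = 0.8617
distance = √((-2.5−5)² + (1−-4.5)²) = 9.3005; v₂ = distance/dt₂ = 6.2004

ω₁ = 0.8617, v₂ = 6.2004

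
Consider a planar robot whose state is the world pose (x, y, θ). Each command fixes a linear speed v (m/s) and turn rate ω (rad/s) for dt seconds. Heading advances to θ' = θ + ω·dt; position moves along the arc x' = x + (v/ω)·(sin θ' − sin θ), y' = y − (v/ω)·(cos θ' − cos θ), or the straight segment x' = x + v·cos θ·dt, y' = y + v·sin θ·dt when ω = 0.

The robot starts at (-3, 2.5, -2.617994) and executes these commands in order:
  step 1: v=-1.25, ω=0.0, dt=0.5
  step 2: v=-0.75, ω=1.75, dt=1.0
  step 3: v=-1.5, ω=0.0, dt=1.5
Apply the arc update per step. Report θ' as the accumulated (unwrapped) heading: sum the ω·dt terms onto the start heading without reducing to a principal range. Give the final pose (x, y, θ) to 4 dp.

(-3.8003, 5.1775, -0.8680)

step 1: θ'=-2.6180 (straight) → pose (-2.4587, 2.8125, -2.6180)
step 2: θ'=-0.8680 (R=-0.4286) → pose (-2.3460, 3.4607, -0.8680)
step 3: θ'=-0.8680 (straight) → pose (-3.8003, 5.1775, -0.8680)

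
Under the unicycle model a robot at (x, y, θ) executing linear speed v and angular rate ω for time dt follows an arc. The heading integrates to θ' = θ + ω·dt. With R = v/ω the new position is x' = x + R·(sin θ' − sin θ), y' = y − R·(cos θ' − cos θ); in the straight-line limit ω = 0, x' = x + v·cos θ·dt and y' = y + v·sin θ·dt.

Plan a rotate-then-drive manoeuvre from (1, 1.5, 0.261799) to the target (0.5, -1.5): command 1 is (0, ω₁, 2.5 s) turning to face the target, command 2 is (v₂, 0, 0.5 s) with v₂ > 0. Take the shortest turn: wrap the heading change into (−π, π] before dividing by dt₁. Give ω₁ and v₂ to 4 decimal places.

heading to target = atan2(-1.5−1.5, 0.5−1) = -1.7359
Δθ = wrap(-1.7359 − 0.2618) = -1.9977; ω₁ = Δθ/dt₁ = -0.7991
distance = √((0.5−1)² + (-1.5−1.5)²) = 3.0414; v₂ = distance/dt₂ = 6.0828

ω₁ = -0.7991, v₂ = 6.0828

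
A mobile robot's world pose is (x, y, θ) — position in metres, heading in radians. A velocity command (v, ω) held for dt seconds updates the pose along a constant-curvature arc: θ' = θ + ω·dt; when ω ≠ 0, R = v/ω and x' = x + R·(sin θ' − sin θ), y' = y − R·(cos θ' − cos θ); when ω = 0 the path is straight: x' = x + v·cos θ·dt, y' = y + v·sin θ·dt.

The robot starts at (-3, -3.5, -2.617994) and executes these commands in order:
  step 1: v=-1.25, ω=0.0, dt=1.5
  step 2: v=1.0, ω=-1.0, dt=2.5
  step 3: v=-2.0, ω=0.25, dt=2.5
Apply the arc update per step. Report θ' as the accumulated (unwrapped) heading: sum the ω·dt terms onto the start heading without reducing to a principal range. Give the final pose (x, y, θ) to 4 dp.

step 1: θ'=-2.6180 (straight) → pose (-1.3762, -2.5625, -2.6180)
step 2: θ'=-5.1180 (R=-1.0000) → pose (-2.7951, -1.3019, -5.1180)
step 3: θ'=-4.4930 (R=-8.0000) → pose (-3.2524, -6.1996, -4.4930)

(-3.2524, -6.1996, -4.4930)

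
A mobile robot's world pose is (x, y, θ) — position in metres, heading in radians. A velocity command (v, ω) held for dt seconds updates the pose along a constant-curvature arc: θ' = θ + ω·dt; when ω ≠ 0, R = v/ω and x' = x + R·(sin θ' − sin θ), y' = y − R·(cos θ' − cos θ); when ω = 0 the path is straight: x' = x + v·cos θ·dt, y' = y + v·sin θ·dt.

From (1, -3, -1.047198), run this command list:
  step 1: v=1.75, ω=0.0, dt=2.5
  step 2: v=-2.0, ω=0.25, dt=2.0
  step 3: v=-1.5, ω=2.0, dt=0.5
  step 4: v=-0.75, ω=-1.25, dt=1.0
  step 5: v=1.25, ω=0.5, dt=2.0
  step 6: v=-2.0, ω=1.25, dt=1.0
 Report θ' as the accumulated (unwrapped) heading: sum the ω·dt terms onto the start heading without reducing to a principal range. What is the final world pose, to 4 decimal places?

(0.0370, -5.8836, 1.4528)

step 1: θ'=-1.0472 (straight) → pose (3.1875, -6.7889, -1.0472)
step 2: θ'=-0.5472 (R=-8.0000) → pose (0.4217, -3.9570, -0.5472)
step 3: θ'=0.4528 (R=-0.7500) → pose (-0.2967, -3.9230, 0.4528)
step 4: θ'=-0.7972 (R=0.6000) → pose (-0.9884, -3.8027, -0.7972)
step 5: θ'=0.2028 (R=2.5000) → pose (1.3036, -4.5047, 0.2028)
step 6: θ'=1.4528 (R=-1.6000) → pose (0.0370, -5.8836, 1.4528)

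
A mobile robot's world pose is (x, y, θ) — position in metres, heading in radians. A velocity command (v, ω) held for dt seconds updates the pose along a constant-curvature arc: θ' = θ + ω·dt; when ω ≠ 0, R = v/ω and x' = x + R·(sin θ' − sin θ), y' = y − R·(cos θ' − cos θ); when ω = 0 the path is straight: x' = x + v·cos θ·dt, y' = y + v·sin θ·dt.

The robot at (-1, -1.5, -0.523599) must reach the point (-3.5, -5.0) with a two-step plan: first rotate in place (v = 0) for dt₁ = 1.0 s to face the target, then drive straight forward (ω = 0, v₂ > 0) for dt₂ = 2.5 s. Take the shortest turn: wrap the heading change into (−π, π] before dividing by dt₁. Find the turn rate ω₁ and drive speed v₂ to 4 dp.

heading to target = atan2(-5−-1.5, -3.5−-1) = -2.1910
Δθ = wrap(-2.1910 − -0.5236) = -1.6674; ω₁ = Δθ/dt₁ = -1.6674
distance = √((-3.5−-1)² + (-5−-1.5)²) = 4.3012; v₂ = distance/dt₂ = 1.7205

ω₁ = -1.6674, v₂ = 1.7205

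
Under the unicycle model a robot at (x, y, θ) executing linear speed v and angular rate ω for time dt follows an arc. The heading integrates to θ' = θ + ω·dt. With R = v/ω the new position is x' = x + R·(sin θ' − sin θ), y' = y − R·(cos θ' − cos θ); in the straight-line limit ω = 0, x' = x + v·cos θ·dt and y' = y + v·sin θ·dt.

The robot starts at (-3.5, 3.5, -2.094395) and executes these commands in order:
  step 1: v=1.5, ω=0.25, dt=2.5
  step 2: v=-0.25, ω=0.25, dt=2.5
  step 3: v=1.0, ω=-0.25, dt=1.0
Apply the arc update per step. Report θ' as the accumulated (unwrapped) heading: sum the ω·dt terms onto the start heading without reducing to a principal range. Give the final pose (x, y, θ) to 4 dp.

step 1: θ'=-1.4694 (R=6.0000) → pose (-4.2730, -0.1074, -1.4694)
step 2: θ'=-0.8444 (R=-1.0000) → pose (-4.5203, 0.4556, -0.8444)
step 3: θ'=-1.0944 (R=-4.0000) → pose (-3.9560, -0.3668, -1.0944)

(-3.9560, -0.3668, -1.0944)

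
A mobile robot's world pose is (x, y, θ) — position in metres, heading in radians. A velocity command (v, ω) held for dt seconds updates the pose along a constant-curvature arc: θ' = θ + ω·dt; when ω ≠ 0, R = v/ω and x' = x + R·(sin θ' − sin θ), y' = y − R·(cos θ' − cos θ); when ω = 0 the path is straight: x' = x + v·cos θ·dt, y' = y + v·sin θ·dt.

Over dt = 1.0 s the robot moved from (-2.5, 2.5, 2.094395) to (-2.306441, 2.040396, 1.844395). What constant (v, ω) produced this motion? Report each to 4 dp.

Δθ = 1.844395 − 2.094395 = -0.250000
ω = Δθ/dt = -0.250000/1.0 = -0.2500
R = −Δy/(cos θ' − cos θ) = 2.0000
v = R·ω = 2.0000·-0.2500 = -0.5000

v = -0.5000, ω = -0.2500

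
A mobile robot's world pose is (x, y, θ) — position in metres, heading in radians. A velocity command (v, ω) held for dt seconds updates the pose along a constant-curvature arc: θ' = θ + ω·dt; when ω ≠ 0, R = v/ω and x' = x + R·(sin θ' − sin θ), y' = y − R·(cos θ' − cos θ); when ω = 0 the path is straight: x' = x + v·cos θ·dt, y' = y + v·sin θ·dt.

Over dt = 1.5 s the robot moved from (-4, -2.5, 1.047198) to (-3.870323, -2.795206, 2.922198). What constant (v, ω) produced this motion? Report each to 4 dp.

Δθ = 2.922198 − 1.047198 = 1.875000
ω = Δθ/dt = 1.875000/1.5 = 1.2500
R = −Δy/(cos θ' − cos θ) = -0.2000
v = R·ω = -0.2000·1.2500 = -0.2500

v = -0.2500, ω = 1.2500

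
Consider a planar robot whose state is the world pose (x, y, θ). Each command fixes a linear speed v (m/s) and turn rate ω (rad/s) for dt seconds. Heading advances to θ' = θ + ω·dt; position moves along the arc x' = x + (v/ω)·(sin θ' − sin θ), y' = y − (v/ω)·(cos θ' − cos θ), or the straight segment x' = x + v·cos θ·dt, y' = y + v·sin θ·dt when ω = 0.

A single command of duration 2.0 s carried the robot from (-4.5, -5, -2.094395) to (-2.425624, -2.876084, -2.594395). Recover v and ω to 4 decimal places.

v = -1.5000, ω = -0.2500

Δθ = -2.594395 − -2.094395 = -0.500000
ω = Δθ/dt = -0.500000/2.0 = -0.2500
R = −Δy/(cos θ' − cos θ) = 6.0000
v = R·ω = 6.0000·-0.2500 = -1.5000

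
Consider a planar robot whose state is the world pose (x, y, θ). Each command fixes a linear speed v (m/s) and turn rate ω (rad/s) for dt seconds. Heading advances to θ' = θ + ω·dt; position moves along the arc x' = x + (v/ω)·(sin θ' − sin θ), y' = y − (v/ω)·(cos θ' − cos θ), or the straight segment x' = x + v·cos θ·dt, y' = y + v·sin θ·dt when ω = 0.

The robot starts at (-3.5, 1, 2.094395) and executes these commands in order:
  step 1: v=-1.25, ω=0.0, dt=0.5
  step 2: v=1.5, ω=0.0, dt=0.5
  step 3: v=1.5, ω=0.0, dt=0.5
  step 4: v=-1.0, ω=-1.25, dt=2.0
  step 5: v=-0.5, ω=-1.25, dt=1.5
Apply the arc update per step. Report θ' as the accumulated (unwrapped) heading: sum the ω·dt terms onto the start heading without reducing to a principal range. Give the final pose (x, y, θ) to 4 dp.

step 1: θ'=2.0944 (straight) → pose (-3.1875, 0.4587, 2.0944)
step 2: θ'=2.0944 (straight) → pose (-3.5625, 1.1083, 2.0944)
step 3: θ'=2.0944 (straight) → pose (-3.9375, 1.7578, 2.0944)
step 4: θ'=-0.4056 (R=0.8000) → pose (-4.9460, 0.6227, -0.4056)
step 5: θ'=-2.2806 (R=0.4000) → pose (-5.0915, 1.2509, -2.2806)

(-5.0915, 1.2509, -2.2806)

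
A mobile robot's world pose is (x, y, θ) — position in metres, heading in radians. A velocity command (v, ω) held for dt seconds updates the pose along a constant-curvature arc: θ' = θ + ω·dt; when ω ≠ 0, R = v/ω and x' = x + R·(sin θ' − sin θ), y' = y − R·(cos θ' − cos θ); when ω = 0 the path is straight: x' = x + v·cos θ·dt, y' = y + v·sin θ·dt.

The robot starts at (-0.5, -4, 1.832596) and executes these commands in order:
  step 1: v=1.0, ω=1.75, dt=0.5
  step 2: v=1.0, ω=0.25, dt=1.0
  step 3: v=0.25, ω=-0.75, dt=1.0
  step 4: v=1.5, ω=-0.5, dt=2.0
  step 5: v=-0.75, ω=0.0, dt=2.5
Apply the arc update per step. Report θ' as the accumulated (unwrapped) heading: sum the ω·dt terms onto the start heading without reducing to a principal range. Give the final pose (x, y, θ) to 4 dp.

step 1: θ'=2.7076 (R=0.5714) → pose (-0.8117, -3.6294, 2.7076)
step 2: θ'=2.9576 (R=4.0000) → pose (-1.7618, -3.3261, 2.9576)
step 3: θ'=2.2076 (R=-0.3333) → pose (-1.9688, -3.1966, 2.2076)
step 4: θ'=1.2076 (R=-3.0000) → pose (-2.3611, -0.3470, 1.2076)
step 5: θ'=1.2076 (straight) → pose (-3.0273, -2.0996, 1.2076)

(-3.0273, -2.0996, 1.2076)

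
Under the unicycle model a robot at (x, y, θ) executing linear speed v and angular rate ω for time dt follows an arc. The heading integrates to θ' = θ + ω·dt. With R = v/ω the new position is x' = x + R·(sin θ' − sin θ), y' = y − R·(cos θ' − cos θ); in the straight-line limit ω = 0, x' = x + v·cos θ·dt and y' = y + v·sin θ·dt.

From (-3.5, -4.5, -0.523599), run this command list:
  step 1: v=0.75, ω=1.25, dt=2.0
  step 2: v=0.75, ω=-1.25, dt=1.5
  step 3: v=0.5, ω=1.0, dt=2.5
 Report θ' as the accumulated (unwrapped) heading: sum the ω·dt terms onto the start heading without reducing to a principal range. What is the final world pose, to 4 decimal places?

(-1.9516, -1.9837, 2.6014)

step 1: θ'=1.9764 (R=0.6000) → pose (-2.6487, -3.7436, 1.9764)
step 2: θ'=0.1014 (R=-0.6000) → pose (-2.1581, -2.9100, 0.1014)
step 3: θ'=2.6014 (R=0.5000) → pose (-1.9516, -1.9837, 2.6014)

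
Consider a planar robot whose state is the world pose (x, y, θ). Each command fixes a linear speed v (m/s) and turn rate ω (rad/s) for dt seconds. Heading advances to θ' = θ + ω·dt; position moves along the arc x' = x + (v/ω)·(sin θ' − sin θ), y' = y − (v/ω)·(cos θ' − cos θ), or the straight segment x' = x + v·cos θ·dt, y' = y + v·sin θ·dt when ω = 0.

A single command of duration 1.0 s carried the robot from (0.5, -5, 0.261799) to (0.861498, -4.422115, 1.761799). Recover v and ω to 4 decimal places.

Δθ = 1.761799 − 0.261799 = 1.500000
ω = Δθ/dt = 1.500000/1.0 = 1.5000
R = −Δy/(cos θ' − cos θ) = 0.5000
v = R·ω = 0.5000·1.5000 = 0.7500

v = 0.7500, ω = 1.5000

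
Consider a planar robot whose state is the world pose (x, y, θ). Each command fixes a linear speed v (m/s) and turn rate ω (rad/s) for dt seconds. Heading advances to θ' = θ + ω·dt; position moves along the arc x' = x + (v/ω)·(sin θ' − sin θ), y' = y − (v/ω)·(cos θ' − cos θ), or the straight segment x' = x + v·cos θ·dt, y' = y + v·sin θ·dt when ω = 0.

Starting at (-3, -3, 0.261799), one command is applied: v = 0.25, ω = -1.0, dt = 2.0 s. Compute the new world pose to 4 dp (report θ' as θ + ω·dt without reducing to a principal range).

(-2.6888, -3.2831, -1.7382)

θ' = 0.2618 + -1.0·2.0 = -1.7382
R = v/ω = 0.25/-1.0 = -0.2500
x' = -3 + -0.2500·(sin -1.7382 − sin 0.2618) = -2.6888
y' = -3 − -0.2500·(cos -1.7382 − cos 0.2618) = -3.2831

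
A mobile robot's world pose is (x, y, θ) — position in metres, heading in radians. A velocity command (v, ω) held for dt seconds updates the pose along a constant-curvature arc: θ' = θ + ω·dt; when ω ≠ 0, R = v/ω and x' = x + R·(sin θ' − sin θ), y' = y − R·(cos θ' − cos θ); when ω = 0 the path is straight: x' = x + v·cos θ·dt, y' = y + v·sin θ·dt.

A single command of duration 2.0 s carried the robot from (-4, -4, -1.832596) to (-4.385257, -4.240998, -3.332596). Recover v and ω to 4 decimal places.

v = 0.2500, ω = -0.7500

Δθ = -3.332596 − -1.832596 = -1.500000
ω = Δθ/dt = -1.500000/2.0 = -0.7500
R = Δx/(sin θ' − sin θ) = -0.3333
v = R·ω = -0.3333·-0.7500 = 0.2500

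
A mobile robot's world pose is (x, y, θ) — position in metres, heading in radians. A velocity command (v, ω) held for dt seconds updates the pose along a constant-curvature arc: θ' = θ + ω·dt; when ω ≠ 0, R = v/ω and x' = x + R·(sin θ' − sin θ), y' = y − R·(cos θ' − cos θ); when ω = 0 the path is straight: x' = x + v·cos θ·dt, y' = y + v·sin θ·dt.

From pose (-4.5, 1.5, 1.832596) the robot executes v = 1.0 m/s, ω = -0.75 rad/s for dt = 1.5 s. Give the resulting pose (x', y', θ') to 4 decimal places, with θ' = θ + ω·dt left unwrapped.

(-4.0788, 2.8583, 0.7076)

θ' = 1.8326 + -0.75·1.5 = 0.7076
R = v/ω = 1.0/-0.75 = -1.3333
x' = -4.5 + -1.3333·(sin 0.7076 − sin 1.8326) = -4.0788
y' = 1.5 − -1.3333·(cos 0.7076 − cos 1.8326) = 2.8583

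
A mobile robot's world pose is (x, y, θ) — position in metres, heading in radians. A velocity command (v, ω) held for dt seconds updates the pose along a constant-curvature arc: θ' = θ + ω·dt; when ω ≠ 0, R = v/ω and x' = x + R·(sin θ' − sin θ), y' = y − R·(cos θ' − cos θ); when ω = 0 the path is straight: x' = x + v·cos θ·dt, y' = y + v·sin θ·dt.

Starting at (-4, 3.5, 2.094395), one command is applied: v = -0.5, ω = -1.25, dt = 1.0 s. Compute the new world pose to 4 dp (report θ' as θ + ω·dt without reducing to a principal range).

θ' = 2.0944 + -1.25·1.0 = 0.8444
R = v/ω = -0.5/-1.25 = 0.4000
x' = -4 + 0.4000·(sin 0.8444 − sin 2.0944) = -4.0474
y' = 3.5 − 0.4000·(cos 0.8444 − cos 2.0944) = 3.0343

(-4.0474, 3.0343, 0.8444)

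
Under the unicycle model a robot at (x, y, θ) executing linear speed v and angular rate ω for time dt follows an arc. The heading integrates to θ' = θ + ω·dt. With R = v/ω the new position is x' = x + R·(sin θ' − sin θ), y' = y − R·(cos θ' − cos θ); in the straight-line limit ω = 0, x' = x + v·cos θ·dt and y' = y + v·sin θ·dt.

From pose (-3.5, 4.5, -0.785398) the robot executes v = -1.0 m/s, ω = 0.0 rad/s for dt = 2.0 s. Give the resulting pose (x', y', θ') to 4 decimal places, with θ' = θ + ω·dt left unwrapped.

θ' = -0.7854 + 0.0·2.0 = -0.7854
ω = 0 → straight: x' = -3.5 + -1.0·cos(-0.7854)·2.0 = -4.9142
y' = 4.5 + -1.0·sin(-0.7854)·2.0 = 5.9142

(-4.9142, 5.9142, -0.7854)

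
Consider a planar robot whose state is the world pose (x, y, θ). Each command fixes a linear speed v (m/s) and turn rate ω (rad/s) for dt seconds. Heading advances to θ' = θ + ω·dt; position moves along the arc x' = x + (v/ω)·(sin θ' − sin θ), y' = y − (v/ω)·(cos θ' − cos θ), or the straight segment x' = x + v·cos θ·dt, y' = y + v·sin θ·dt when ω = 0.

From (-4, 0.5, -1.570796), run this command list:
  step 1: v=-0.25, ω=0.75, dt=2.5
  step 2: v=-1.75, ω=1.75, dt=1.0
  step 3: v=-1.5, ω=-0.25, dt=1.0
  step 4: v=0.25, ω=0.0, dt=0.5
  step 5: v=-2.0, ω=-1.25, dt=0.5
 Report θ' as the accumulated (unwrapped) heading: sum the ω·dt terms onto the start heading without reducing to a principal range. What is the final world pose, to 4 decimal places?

(-4.6009, -2.8610, 1.1792)

step 1: θ'=0.3042 (R=-0.3333) → pose (-4.4332, 0.8180, 0.3042)
step 2: θ'=2.0542 (R=-1.0000) → pose (-5.0191, -0.6009, 2.0542)
step 3: θ'=1.8042 (R=6.0000) → pose (-4.4943, -2.0019, 1.8042)
step 4: θ'=1.8042 (straight) → pose (-4.5232, -1.8803, 1.8042)
step 5: θ'=1.1792 (R=1.6000) → pose (-4.6009, -2.8610, 1.1792)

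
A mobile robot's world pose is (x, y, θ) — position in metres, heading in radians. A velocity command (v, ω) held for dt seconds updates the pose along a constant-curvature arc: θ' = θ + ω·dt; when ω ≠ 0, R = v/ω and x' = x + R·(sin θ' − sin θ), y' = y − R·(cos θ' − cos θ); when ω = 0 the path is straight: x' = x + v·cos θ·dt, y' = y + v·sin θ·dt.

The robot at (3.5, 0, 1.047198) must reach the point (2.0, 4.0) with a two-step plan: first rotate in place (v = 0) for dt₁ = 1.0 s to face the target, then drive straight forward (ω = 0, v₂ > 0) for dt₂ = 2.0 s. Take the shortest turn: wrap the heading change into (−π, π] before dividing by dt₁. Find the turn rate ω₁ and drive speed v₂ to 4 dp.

heading to target = atan2(4−0, 2−3.5) = 1.9296
Δθ = wrap(1.9296 − 1.0472) = 0.8824; ω₁ = Δθ/dt₁ = 0.8824
distance = √((2−3.5)² + (4−0)²) = 4.2720; v₂ = distance/dt₂ = 2.1360

ω₁ = 0.8824, v₂ = 2.1360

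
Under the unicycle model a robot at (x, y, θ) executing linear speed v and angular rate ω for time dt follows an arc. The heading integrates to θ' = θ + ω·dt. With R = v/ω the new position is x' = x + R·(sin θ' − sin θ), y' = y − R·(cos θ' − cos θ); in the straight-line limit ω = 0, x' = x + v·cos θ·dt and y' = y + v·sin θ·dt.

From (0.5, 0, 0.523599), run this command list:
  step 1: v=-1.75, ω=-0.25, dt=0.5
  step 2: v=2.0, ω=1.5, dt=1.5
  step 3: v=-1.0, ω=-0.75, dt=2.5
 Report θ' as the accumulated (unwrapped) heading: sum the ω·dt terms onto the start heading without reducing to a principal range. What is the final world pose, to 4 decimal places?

(0.1310, -0.1141, 0.7736)

step 1: θ'=0.3986 (R=7.0000) → pose (-0.2831, -0.3891, 0.3986)
step 2: θ'=2.6486 (R=1.3333) → pose (-0.1696, 2.0143, 2.6486)
step 3: θ'=0.7736 (R=1.3333) → pose (0.1310, -0.1141, 0.7736)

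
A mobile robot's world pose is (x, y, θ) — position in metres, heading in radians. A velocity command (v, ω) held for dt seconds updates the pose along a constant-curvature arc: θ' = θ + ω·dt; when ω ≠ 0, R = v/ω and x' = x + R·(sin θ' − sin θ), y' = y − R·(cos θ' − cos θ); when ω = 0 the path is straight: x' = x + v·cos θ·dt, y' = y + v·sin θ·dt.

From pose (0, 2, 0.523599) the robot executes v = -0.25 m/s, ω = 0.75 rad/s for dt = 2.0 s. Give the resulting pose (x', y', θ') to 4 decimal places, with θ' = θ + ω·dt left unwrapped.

(-0.1331, 1.5655, 2.0236)

θ' = 0.5236 + 0.75·2.0 = 2.0236
R = v/ω = -0.25/0.75 = -0.3333
x' = 0 + -0.3333·(sin 2.0236 − sin 0.5236) = -0.1331
y' = 2 − -0.3333·(cos 2.0236 − cos 0.5236) = 1.5655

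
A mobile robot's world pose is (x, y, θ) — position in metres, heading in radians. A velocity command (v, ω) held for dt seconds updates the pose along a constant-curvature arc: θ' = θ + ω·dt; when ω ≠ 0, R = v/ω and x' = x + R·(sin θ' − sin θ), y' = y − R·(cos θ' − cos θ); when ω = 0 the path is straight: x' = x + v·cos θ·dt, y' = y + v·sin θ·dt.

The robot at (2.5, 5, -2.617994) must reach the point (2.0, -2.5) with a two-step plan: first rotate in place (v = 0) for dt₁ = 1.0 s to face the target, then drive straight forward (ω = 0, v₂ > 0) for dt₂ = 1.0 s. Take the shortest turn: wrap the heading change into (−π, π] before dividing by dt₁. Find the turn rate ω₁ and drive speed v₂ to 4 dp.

ω₁ = 0.9806, v₂ = 7.5166

heading to target = atan2(-2.5−5, 2−2.5) = -1.6374
Δθ = wrap(-1.6374 − -2.6180) = 0.9806; ω₁ = Δθ/dt₁ = 0.9806
distance = √((2−2.5)² + (-2.5−5)²) = 7.5166; v₂ = distance/dt₂ = 7.5166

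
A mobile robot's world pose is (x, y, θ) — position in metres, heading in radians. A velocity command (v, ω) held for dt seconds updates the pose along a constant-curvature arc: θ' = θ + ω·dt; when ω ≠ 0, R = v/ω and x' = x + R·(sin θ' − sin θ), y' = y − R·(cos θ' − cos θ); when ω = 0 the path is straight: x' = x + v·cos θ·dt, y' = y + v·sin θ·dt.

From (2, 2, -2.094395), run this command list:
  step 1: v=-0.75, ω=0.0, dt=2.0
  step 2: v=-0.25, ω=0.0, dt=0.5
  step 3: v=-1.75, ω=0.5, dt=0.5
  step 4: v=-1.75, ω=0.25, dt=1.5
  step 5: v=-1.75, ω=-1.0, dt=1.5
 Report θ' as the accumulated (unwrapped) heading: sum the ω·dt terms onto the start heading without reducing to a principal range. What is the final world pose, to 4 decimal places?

step 1: θ'=-2.0944 (straight) → pose (2.7500, 3.2990, -2.0944)
step 2: θ'=-2.0944 (straight) → pose (2.8125, 3.4073, -2.0944)
step 3: θ'=-1.8444 (R=-3.5000) → pose (3.1512, 4.2116, -1.8444)
step 4: θ'=-1.4694 (R=-7.0000) → pose (3.3756, 6.8116, -1.4694)
step 5: θ'=-2.9694 (R=1.7500) → pose (4.8168, 8.7128, -2.9694)

(4.8168, 8.7128, -2.9694)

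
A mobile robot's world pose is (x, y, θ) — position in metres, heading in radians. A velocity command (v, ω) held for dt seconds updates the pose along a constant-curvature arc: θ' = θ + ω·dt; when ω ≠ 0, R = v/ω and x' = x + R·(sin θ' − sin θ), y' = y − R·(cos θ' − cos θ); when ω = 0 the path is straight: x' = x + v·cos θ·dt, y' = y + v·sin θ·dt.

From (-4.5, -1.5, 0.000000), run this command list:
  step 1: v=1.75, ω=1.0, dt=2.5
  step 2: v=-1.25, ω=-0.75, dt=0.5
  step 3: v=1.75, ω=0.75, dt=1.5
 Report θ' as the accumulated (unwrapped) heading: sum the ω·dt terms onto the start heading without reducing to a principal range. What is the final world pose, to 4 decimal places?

(-5.2695, 2.2856, 3.2500)

step 1: θ'=2.5000 (R=1.7500) → pose (-3.4527, 1.6520, 2.5000)
step 2: θ'=2.1250 (R=1.6667) → pose (-3.0329, 1.1939, 2.1250)
step 3: θ'=3.2500 (R=2.3333) → pose (-5.2695, 2.2856, 3.2500)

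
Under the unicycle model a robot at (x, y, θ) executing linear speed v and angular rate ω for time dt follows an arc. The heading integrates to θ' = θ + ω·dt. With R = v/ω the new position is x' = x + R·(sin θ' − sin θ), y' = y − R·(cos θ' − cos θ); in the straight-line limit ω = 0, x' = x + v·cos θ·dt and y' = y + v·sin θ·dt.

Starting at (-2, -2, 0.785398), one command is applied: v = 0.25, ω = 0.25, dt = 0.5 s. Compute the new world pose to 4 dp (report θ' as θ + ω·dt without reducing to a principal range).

(-1.9174, -1.9063, 0.9104)

θ' = 0.7854 + 0.25·0.5 = 0.9104
R = v/ω = 0.25/0.25 = 1.0000
x' = -2 + 1.0000·(sin 0.9104 − sin 0.7854) = -1.9174
y' = -2 − 1.0000·(cos 0.9104 − cos 0.7854) = -1.9063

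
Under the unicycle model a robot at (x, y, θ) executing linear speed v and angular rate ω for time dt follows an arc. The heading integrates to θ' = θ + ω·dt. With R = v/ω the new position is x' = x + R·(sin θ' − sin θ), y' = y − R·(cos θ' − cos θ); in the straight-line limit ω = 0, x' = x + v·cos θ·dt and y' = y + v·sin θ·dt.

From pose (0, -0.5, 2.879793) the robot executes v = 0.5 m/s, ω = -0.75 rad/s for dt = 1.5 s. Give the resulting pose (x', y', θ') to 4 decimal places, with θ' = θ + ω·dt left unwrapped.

θ' = 2.8798 + -0.75·1.5 = 1.7548
R = v/ω = 0.5/-0.75 = -0.6667
x' = 0 + -0.6667·(sin 1.7548 − sin 2.8798) = -0.4829
y' = -0.5 − -0.6667·(cos 1.7548 − cos 2.8798) = 0.0220

(-0.4829, 0.0220, 1.7548)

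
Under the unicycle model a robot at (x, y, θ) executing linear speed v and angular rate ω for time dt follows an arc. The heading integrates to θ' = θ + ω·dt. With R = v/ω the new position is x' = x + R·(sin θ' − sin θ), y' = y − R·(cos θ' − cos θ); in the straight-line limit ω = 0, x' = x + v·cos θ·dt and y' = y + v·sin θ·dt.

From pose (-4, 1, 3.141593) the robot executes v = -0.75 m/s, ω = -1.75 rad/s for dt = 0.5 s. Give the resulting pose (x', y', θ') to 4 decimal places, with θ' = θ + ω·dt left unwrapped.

θ' = 3.1416 + -1.75·0.5 = 2.2666
R = v/ω = -0.75/-1.75 = 0.4286
x' = -4 + 0.4286·(sin 2.2666 − sin 3.1416) = -3.6711
y' = 1 − 0.4286·(cos 2.2666 − cos 3.1416) = 0.8461

(-3.6711, 0.8461, 2.2666)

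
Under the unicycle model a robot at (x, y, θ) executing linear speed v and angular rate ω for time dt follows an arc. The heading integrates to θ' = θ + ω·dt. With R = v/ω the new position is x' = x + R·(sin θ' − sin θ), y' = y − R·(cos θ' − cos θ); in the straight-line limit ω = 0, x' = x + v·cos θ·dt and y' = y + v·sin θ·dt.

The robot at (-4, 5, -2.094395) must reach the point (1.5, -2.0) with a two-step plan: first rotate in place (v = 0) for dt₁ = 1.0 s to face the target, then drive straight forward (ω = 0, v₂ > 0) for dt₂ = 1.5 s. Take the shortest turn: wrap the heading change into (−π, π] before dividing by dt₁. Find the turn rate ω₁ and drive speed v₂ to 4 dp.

heading to target = atan2(-2−5, 1.5−-4) = -0.9048
Δθ = wrap(-0.9048 − -2.0944) = 1.1896; ω₁ = Δθ/dt₁ = 1.1896
distance = √((1.5−-4)² + (-2−5)²) = 8.9022; v₂ = distance/dt₂ = 5.9348

ω₁ = 1.1896, v₂ = 5.9348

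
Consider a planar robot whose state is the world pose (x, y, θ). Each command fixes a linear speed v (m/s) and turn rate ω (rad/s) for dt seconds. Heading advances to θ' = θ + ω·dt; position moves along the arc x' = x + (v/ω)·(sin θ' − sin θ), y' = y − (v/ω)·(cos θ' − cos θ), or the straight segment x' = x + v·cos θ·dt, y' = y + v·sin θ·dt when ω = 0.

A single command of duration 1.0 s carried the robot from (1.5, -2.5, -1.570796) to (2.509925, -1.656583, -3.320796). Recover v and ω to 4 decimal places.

v = -1.5000, ω = -1.7500

Δθ = -3.320796 − -1.570796 = -1.750000
ω = Δθ/dt = -1.750000/1.0 = -1.7500
R = Δx/(sin θ' − sin θ) = 0.8571
v = R·ω = 0.8571·-1.7500 = -1.5000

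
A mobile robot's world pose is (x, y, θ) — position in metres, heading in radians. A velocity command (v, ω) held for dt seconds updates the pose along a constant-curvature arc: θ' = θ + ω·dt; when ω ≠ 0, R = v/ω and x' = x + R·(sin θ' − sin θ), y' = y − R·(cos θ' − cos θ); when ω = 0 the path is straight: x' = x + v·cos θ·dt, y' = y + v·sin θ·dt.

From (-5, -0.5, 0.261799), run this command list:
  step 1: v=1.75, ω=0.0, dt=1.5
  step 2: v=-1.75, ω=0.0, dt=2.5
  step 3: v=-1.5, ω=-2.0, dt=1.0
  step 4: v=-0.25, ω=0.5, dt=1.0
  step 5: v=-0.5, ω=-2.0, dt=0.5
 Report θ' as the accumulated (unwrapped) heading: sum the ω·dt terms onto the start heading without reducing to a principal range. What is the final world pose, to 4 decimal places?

(-7.6045, 0.3794, -2.2382)

step 1: θ'=0.2618 (straight) → pose (-2.4644, 0.1794, 0.2618)
step 2: θ'=0.2618 (straight) → pose (-6.6904, -0.9529, 0.2618)
step 3: θ'=-1.7382 (R=0.7500) → pose (-7.6240, -0.1035, -1.7382)
step 4: θ'=-1.2382 (R=-0.5000) → pose (-7.6444, 0.1430, -1.2382)
step 5: θ'=-2.2382 (R=0.2500) → pose (-7.6045, 0.3794, -2.2382)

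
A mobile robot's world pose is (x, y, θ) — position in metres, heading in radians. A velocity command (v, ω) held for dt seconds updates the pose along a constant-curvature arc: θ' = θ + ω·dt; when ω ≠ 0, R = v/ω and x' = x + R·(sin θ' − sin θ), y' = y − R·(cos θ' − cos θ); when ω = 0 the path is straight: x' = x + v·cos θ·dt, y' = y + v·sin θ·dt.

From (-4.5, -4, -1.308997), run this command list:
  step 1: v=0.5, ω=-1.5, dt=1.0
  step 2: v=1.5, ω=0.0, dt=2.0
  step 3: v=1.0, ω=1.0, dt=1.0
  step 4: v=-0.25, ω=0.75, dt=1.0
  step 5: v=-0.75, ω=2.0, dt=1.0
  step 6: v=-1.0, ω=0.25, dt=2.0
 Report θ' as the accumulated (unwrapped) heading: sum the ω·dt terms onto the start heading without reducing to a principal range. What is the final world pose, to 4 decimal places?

step 1: θ'=-2.8090 (R=-0.3333) → pose (-4.7131, -4.4013, -2.8090)
step 2: θ'=-2.8090 (straight) → pose (-7.5487, -5.3808, -2.8090)
step 3: θ'=-1.8090 (R=1.0000) → pose (-8.1940, -6.0901, -1.8090)
step 4: θ'=-1.0590 (R=-0.3333) → pose (-8.2273, -5.8482, -1.0590)
step 5: θ'=0.9410 (R=-0.3750) → pose (-8.8573, -5.8110, 0.9410)
step 6: θ'=1.4410 (R=-4.0000) → pose (-9.5911, -7.6492, 1.4410)

(-9.5911, -7.6492, 1.4410)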